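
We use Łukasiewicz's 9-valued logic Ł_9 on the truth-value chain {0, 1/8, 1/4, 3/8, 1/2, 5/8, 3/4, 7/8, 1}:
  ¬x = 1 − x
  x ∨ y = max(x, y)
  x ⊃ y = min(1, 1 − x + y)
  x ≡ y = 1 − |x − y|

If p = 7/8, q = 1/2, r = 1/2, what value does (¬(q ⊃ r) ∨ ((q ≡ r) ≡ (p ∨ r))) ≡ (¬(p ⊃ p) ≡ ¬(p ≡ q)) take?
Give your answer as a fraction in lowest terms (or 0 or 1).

q ⊃ r = 1/2 ⊃ 1/2 = 1
¬(q ⊃ r) = ¬1 = 0
q ≡ r = 1/2 ≡ 1/2 = 1
p ∨ r = 7/8 ∨ 1/2 = 7/8
(q ≡ r) ≡ (p ∨ r) = 1 ≡ 7/8 = 7/8
¬(q ⊃ r) ∨ ((q ≡ r) ≡ (p ∨ r)) = 0 ∨ 7/8 = 7/8
p ⊃ p = 7/8 ⊃ 7/8 = 1
¬(p ⊃ p) = ¬1 = 0
p ≡ q = 7/8 ≡ 1/2 = 5/8
¬(p ≡ q) = ¬5/8 = 3/8
¬(p ⊃ p) ≡ ¬(p ≡ q) = 0 ≡ 3/8 = 5/8
(¬(q ⊃ r) ∨ ((q ≡ r) ≡ (p ∨ r))) ≡ (¬(p ⊃ p) ≡ ¬(p ≡ q)) = 7/8 ≡ 5/8 = 3/4

3/4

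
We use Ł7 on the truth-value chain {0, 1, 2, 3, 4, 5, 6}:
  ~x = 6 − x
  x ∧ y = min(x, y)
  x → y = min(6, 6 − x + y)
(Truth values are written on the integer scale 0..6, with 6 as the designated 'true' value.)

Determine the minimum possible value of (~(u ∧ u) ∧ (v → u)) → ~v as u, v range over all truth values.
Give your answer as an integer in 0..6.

Take u = 3, v = 6:
u ∧ u = 3 ∧ 3 = 3
~(u ∧ u) = ~3 = 3
v → u = 6 → 3 = 3
~(u ∧ u) ∧ (v → u) = 3 ∧ 3 = 3
~v = ~6 = 0
(~(u ∧ u) ∧ (v → u)) → ~v = 3 → 0 = 3
No assignment yields a value below 3, so this is the minimum.

3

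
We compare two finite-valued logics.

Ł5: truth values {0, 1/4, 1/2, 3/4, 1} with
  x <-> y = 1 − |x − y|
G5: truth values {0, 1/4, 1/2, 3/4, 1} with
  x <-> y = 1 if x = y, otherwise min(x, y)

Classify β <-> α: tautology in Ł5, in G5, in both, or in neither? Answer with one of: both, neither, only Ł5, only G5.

In Ł5: at α = 0, β = 1/4 the value is 3/4 — not a tautology.
In G5: at α = 0, β = 1/4 the value is 0 — not a tautology.

neither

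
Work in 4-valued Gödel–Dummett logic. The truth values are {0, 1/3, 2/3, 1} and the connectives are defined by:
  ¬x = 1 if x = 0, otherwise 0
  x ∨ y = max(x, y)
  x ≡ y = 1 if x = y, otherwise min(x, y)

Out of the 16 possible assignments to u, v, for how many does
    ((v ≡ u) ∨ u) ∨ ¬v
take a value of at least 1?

u = 0, v = 0 ↦ 1  ≥
u = 0, v = 1/3 ↦ 0  <
u = 0, v = 2/3 ↦ 0  <
u = 0, v = 1 ↦ 0  <
u = 1/3, v = 0 ↦ 1  ≥
u = 1/3, v = 1/3 ↦ 1  ≥
u = 1/3, v = 2/3 ↦ 1/3  <
u = 1/3, v = 1 ↦ 1/3  <
u = 2/3, v = 0 ↦ 1  ≥
u = 2/3, v = 1/3 ↦ 2/3  <
u = 2/3, v = 2/3 ↦ 1  ≥
u = 2/3, v = 1 ↦ 2/3  <
u = 1, v = 0 ↦ 1  ≥
u = 1, v = 1/3 ↦ 1  ≥
u = 1, v = 2/3 ↦ 1  ≥
u = 1, v = 1 ↦ 1  ≥
So 9 of the 16 assignments meet the threshold.

9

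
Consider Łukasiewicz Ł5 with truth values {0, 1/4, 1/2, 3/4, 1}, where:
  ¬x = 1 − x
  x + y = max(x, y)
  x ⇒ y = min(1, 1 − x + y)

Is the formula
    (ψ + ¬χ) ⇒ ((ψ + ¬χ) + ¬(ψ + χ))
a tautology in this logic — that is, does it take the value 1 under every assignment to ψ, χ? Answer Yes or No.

Yes

At ψ = 0, χ = 3/4, for instance:
¬χ = ¬3/4 = 1/4
ψ + ¬χ = 0 + 1/4 = 1/4
ψ + χ = 0 + 3/4 = 3/4
¬(ψ + χ) = ¬3/4 = 1/4
(ψ + ¬χ) + ¬(ψ + χ) = 1/4 + 1/4 = 1/4
(ψ + ¬χ) ⇒ ((ψ + ¬χ) + ¬(ψ + χ)) = 1/4 ⇒ 1/4 = 1
and checking the remaining 24 assignments likewise gives ≥ 1 in every case.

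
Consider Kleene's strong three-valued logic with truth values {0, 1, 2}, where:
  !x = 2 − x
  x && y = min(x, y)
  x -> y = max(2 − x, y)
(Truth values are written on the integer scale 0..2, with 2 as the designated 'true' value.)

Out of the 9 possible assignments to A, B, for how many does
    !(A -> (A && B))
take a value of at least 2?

1

A = 0, B = 0 ↦ 0  <
A = 0, B = 1 ↦ 0  <
A = 0, B = 2 ↦ 0  <
A = 1, B = 0 ↦ 1  <
A = 1, B = 1 ↦ 1  <
A = 1, B = 2 ↦ 1  <
A = 2, B = 0 ↦ 2  ≥
A = 2, B = 1 ↦ 1  <
A = 2, B = 2 ↦ 0  <
So 1 of the 9 assignments meets the threshold.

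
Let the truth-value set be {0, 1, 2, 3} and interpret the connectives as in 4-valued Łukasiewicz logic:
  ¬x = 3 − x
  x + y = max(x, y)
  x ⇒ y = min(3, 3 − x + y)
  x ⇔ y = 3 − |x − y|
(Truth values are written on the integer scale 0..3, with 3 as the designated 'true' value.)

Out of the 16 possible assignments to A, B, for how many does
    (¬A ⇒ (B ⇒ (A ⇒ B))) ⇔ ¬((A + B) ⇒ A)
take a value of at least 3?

A = 0, B = 0 ↦ 0  <
A = 0, B = 1 ↦ 1  <
A = 0, B = 2 ↦ 2  <
A = 0, B = 3 ↦ 3  ≥
A = 1, B = 0 ↦ 0  <
A = 1, B = 1 ↦ 0  <
A = 1, B = 2 ↦ 1  <
A = 1, B = 3 ↦ 2  <
A = 2, B = 0 ↦ 0  <
A = 2, B = 1 ↦ 0  <
A = 2, B = 2 ↦ 0  <
A = 2, B = 3 ↦ 1  <
A = 3, B = 0 ↦ 0  <
A = 3, B = 1 ↦ 0  <
A = 3, B = 2 ↦ 0  <
A = 3, B = 3 ↦ 0  <
So 1 of the 16 assignments meets the threshold.

1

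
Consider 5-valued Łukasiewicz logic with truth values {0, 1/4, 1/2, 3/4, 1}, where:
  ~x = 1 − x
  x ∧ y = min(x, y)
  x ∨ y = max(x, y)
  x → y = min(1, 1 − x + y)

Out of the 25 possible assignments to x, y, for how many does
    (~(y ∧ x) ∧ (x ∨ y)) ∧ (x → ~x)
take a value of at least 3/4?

value 1: 1 assignment (counts)
value 3/4: 3 assignments (counts)
value 1/2: 10 assignments
value 1/4: 5 assignments
value 0: 6 assignments
So 4 of the 25 assignments meet the threshold.

4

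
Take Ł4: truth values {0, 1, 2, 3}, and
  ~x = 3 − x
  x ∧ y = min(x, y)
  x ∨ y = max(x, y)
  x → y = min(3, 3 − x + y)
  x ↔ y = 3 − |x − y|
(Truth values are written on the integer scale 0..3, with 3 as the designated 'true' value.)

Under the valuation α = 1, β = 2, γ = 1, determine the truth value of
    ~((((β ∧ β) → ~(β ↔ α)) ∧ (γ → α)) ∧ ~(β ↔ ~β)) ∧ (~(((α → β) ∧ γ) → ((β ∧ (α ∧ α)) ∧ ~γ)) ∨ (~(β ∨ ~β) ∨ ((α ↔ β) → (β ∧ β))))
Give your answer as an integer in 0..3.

2

β ∧ β = 2 ∧ 2 = 2
β ↔ α = 2 ↔ 1 = 2
~(β ↔ α) = ~2 = 1
(β ∧ β) → ~(β ↔ α) = 2 → 1 = 2
γ → α = 1 → 1 = 3
((β ∧ β) → ~(β ↔ α)) ∧ (γ → α) = 2 ∧ 3 = 2
~β = ~2 = 1
β ↔ ~β = 2 ↔ 1 = 2
~(β ↔ ~β) = ~2 = 1
(((β ∧ β) → ~(β ↔ α)) ∧ (γ → α)) ∧ ~(β ↔ ~β) = 2 ∧ 1 = 1
~((((β ∧ β) → ~(β ↔ α)) ∧ (γ → α)) ∧ ~(β ↔ ~β)) = ~1 = 2
α → β = 1 → 2 = 3
(α → β) ∧ γ = 3 ∧ 1 = 1
α ∧ α = 1 ∧ 1 = 1
β ∧ (α ∧ α) = 2 ∧ 1 = 1
~γ = ~1 = 2
(β ∧ (α ∧ α)) ∧ ~γ = 1 ∧ 2 = 1
((α → β) ∧ γ) → ((β ∧ (α ∧ α)) ∧ ~γ) = 1 → 1 = 3
~(((α → β) ∧ γ) → ((β ∧ (α ∧ α)) ∧ ~γ)) = ~3 = 0
~β = ~2 = 1
β ∨ ~β = 2 ∨ 1 = 2
~(β ∨ ~β) = ~2 = 1
α ↔ β = 1 ↔ 2 = 2
β ∧ β = 2 ∧ 2 = 2
(α ↔ β) → (β ∧ β) = 2 → 2 = 3
~(β ∨ ~β) ∨ ((α ↔ β) → (β ∧ β)) = 1 ∨ 3 = 3
~(((α → β) ∧ γ) → ((β ∧ (α ∧ α)) ∧ ~γ)) ∨ (~(β ∨ ~β) ∨ ((α ↔ β) → (β ∧ β))) = 0 ∨ 3 = 3
~((((β ∧ β) → ~(β ↔ α)) ∧ (γ → α)) ∧ ~(β ↔ ~β)) ∧ (~(((α → β) ∧ γ) → ((β ∧ (α ∧ α)) ∧ ~γ)) ∨ (~(β ∨ ~β) ∨ ((α ↔ β) → (β ∧ β)))) = 2 ∧ 3 = 2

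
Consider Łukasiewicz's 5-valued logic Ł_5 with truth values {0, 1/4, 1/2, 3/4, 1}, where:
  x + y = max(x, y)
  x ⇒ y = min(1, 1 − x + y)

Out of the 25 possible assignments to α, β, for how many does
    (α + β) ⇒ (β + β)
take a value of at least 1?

15

value 1: 15 assignments (counts)
value 3/4: 4 assignments
value 1/2: 3 assignments
value 1/4: 2 assignments
value 0: 1 assignment
So 15 of the 25 assignments meet the threshold.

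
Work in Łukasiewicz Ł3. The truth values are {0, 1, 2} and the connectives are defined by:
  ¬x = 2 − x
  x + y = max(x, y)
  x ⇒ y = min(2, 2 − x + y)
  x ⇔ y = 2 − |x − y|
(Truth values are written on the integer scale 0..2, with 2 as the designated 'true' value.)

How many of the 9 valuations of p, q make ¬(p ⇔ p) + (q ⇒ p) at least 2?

6

p = 0, q = 0 ↦ 2  ≥
p = 0, q = 1 ↦ 1  <
p = 0, q = 2 ↦ 0  <
p = 1, q = 0 ↦ 2  ≥
p = 1, q = 1 ↦ 2  ≥
p = 1, q = 2 ↦ 1  <
p = 2, q = 0 ↦ 2  ≥
p = 2, q = 1 ↦ 2  ≥
p = 2, q = 2 ↦ 2  ≥
So 6 of the 9 assignments meet the threshold.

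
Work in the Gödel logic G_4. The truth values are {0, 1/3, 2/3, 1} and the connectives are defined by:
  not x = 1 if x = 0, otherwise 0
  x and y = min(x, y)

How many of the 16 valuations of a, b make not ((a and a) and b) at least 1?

7

a = 0, b = 0 ↦ 1  ≥
a = 0, b = 1/3 ↦ 1  ≥
a = 0, b = 2/3 ↦ 1  ≥
a = 0, b = 1 ↦ 1  ≥
a = 1/3, b = 0 ↦ 1  ≥
a = 1/3, b = 1/3 ↦ 0  <
a = 1/3, b = 2/3 ↦ 0  <
a = 1/3, b = 1 ↦ 0  <
a = 2/3, b = 0 ↦ 1  ≥
a = 2/3, b = 1/3 ↦ 0  <
a = 2/3, b = 2/3 ↦ 0  <
a = 2/3, b = 1 ↦ 0  <
a = 1, b = 0 ↦ 1  ≥
a = 1, b = 1/3 ↦ 0  <
a = 1, b = 2/3 ↦ 0  <
a = 1, b = 1 ↦ 0  <
So 7 of the 16 assignments meet the threshold.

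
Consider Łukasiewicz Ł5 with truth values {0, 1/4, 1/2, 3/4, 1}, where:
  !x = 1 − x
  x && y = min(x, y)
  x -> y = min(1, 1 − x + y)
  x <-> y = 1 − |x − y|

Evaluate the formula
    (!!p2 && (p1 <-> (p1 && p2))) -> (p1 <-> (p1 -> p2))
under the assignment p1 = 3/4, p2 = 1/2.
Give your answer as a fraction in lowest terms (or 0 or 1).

1

!p2 = !1/2 = 1/2
!!p2 = !1/2 = 1/2
p1 && p2 = 3/4 && 1/2 = 1/2
p1 <-> (p1 && p2) = 3/4 <-> 1/2 = 3/4
!!p2 && (p1 <-> (p1 && p2)) = 1/2 && 3/4 = 1/2
p1 -> p2 = 3/4 -> 1/2 = 3/4
p1 <-> (p1 -> p2) = 3/4 <-> 3/4 = 1
(!!p2 && (p1 <-> (p1 && p2))) -> (p1 <-> (p1 -> p2)) = 1/2 -> 1 = 1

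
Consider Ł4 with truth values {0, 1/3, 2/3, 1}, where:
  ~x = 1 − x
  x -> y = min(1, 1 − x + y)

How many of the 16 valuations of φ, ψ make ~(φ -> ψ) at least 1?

φ = 0, ψ = 0 ↦ 0  <
φ = 0, ψ = 1/3 ↦ 0  <
φ = 0, ψ = 2/3 ↦ 0  <
φ = 0, ψ = 1 ↦ 0  <
φ = 1/3, ψ = 0 ↦ 1/3  <
φ = 1/3, ψ = 1/3 ↦ 0  <
φ = 1/3, ψ = 2/3 ↦ 0  <
φ = 1/3, ψ = 1 ↦ 0  <
φ = 2/3, ψ = 0 ↦ 2/3  <
φ = 2/3, ψ = 1/3 ↦ 1/3  <
φ = 2/3, ψ = 2/3 ↦ 0  <
φ = 2/3, ψ = 1 ↦ 0  <
φ = 1, ψ = 0 ↦ 1  ≥
φ = 1, ψ = 1/3 ↦ 2/3  <
φ = 1, ψ = 2/3 ↦ 1/3  <
φ = 1, ψ = 1 ↦ 0  <
So 1 of the 16 assignments meets the threshold.

1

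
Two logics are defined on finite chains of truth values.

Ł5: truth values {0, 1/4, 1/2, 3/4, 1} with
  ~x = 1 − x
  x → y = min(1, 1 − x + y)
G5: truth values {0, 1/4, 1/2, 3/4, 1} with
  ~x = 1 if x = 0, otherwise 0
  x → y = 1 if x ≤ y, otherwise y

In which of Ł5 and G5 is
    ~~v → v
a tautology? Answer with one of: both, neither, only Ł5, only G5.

only Ł5

In Ł5: every assignment gives 1 — tautology.
In G5: at v = 1/4 the value is 1/4 — not a tautology.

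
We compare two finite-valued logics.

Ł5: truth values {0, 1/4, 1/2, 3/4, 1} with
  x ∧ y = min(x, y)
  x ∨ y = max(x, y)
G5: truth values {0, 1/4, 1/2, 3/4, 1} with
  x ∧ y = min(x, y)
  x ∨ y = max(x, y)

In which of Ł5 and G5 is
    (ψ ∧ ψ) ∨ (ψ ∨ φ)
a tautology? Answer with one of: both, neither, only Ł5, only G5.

In Ł5: at φ = 0, ψ = 0 the value is 0 — not a tautology.
In G5: at φ = 0, ψ = 0 the value is 0 — not a tautology.

neither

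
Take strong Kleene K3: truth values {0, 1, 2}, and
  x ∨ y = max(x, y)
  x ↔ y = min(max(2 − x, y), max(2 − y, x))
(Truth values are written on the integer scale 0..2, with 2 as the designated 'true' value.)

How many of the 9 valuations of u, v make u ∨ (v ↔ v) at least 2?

7

u = 0, v = 0 ↦ 2  ≥
u = 0, v = 1 ↦ 1  <
u = 0, v = 2 ↦ 2  ≥
u = 1, v = 0 ↦ 2  ≥
u = 1, v = 1 ↦ 1  <
u = 1, v = 2 ↦ 2  ≥
u = 2, v = 0 ↦ 2  ≥
u = 2, v = 1 ↦ 2  ≥
u = 2, v = 2 ↦ 2  ≥
So 7 of the 9 assignments meet the threshold.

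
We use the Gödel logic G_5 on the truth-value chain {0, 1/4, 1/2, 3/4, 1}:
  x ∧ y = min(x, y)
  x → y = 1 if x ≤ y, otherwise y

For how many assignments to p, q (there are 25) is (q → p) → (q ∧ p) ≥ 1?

value 1: 11 assignments (counts)
value 3/4: 2 assignments
value 1/2: 3 assignments
value 1/4: 4 assignments
value 0: 5 assignments
So 11 of the 25 assignments meet the threshold.

11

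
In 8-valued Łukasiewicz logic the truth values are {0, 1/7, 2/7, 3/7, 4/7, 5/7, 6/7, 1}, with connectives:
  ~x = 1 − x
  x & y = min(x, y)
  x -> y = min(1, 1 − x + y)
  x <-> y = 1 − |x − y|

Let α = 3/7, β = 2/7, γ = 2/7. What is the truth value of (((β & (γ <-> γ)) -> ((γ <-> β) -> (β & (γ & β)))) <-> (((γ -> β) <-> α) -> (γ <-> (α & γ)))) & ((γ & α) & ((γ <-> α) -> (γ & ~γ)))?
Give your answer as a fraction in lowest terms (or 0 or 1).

γ <-> γ = 2/7 <-> 2/7 = 1
β & (γ <-> γ) = 2/7 & 1 = 2/7
γ <-> β = 2/7 <-> 2/7 = 1
γ & β = 2/7 & 2/7 = 2/7
β & (γ & β) = 2/7 & 2/7 = 2/7
(γ <-> β) -> (β & (γ & β)) = 1 -> 2/7 = 2/7
(β & (γ <-> γ)) -> ((γ <-> β) -> (β & (γ & β))) = 2/7 -> 2/7 = 1
γ -> β = 2/7 -> 2/7 = 1
(γ -> β) <-> α = 1 <-> 3/7 = 3/7
α & γ = 3/7 & 2/7 = 2/7
γ <-> (α & γ) = 2/7 <-> 2/7 = 1
((γ -> β) <-> α) -> (γ <-> (α & γ)) = 3/7 -> 1 = 1
((β & (γ <-> γ)) -> ((γ <-> β) -> (β & (γ & β)))) <-> (((γ -> β) <-> α) -> (γ <-> (α & γ))) = 1 <-> 1 = 1
γ & α = 2/7 & 3/7 = 2/7
γ <-> α = 2/7 <-> 3/7 = 6/7
~γ = ~2/7 = 5/7
γ & ~γ = 2/7 & 5/7 = 2/7
(γ <-> α) -> (γ & ~γ) = 6/7 -> 2/7 = 3/7
(γ & α) & ((γ <-> α) -> (γ & ~γ)) = 2/7 & 3/7 = 2/7
(((β & (γ <-> γ)) -> ((γ <-> β) -> (β & (γ & β)))) <-> (((γ -> β) <-> α) -> (γ <-> (α & γ)))) & ((γ & α) & ((γ <-> α) -> (γ & ~γ))) = 1 & 2/7 = 2/7

2/7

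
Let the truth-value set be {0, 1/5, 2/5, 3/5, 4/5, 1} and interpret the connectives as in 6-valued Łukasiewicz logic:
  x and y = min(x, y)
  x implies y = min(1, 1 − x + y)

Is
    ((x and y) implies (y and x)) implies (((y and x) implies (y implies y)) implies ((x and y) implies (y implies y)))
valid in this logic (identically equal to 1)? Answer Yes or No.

At x = 4/5, y = 0, for instance:
x and y = 4/5 and 0 = 0
y and x = 0 and 4/5 = 0
(x and y) implies (y and x) = 0 implies 0 = 1
y implies y = 0 implies 0 = 1
(y and x) implies (y implies y) = 0 implies 1 = 1
(x and y) implies (y implies y) = 0 implies 1 = 1
((y and x) implies (y implies y)) implies ((x and y) implies (y implies y)) = 1 implies 1 = 1
((x and y) implies (y and x)) implies (((y and x) implies (y implies y)) implies ((x and y) implies (y implies y))) = 1 implies 1 = 1
and checking the remaining 35 assignments likewise gives ≥ 1 in every case.

Yes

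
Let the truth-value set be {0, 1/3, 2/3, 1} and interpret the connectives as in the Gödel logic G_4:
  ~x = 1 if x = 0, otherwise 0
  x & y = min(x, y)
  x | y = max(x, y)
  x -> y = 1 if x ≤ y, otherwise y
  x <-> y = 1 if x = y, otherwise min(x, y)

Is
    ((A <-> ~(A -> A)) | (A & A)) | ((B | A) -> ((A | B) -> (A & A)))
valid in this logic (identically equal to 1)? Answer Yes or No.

Counterexample: take A = 1/3, B = 2/3.
A -> A = 1/3 -> 1/3 = 1
~(A -> A) = ~1 = 0
A <-> ~(A -> A) = 1/3 <-> 0 = 0
A & A = 1/3 & 1/3 = 1/3
(A <-> ~(A -> A)) | (A & A) = 0 | 1/3 = 1/3
B | A = 2/3 | 1/3 = 2/3
A | B = 1/3 | 2/3 = 2/3
A & A = 1/3 & 1/3 = 1/3
(A | B) -> (A & A) = 2/3 -> 1/3 = 1/3
(B | A) -> ((A | B) -> (A & A)) = 2/3 -> 1/3 = 1/3
((A <-> ~(A -> A)) | (A & A)) | ((B | A) -> ((A | B) -> (A & A))) = 1/3 | 1/3 = 1/3
This gives 1/3 ≠ 1.

No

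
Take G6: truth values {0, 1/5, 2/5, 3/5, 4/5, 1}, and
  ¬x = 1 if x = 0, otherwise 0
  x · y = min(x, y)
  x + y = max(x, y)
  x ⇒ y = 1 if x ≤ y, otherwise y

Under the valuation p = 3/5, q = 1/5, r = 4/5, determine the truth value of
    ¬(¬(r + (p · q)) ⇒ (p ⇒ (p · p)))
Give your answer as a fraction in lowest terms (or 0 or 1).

0

p · q = 3/5 · 1/5 = 1/5
r + (p · q) = 4/5 + 1/5 = 4/5
¬(r + (p · q)) = ¬4/5 = 0
p · p = 3/5 · 3/5 = 3/5
p ⇒ (p · p) = 3/5 ⇒ 3/5 = 1
¬(r + (p · q)) ⇒ (p ⇒ (p · p)) = 0 ⇒ 1 = 1
¬(¬(r + (p · q)) ⇒ (p ⇒ (p · p))) = ¬1 = 0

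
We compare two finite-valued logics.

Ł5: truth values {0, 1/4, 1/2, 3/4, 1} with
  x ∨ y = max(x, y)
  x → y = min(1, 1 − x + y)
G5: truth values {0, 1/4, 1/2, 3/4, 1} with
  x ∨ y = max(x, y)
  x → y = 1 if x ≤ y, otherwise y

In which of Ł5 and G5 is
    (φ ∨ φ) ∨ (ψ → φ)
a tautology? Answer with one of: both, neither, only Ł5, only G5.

In Ł5: at φ = 0, ψ = 1/4 the value is 3/4 — not a tautology.
In G5: at φ = 0, ψ = 1/4 the value is 0 — not a tautology.

neither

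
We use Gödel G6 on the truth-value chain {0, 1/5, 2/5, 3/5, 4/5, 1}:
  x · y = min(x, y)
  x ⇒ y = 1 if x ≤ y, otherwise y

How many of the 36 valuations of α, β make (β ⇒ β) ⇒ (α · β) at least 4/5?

value 1: 1 assignment (counts)
value 4/5: 3 assignments (counts)
value 3/5: 5 assignments
value 2/5: 7 assignments
value 1/5: 9 assignments
value 0: 11 assignments
So 4 of the 36 assignments meet the threshold.

4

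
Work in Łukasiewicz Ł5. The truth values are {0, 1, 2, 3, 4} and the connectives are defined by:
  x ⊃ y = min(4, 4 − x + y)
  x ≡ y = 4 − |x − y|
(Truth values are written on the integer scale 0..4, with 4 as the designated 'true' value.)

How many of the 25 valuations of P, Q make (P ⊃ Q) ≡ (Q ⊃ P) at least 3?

value 4: 5 assignments (counts)
value 3: 8 assignments (counts)
value 2: 6 assignments
value 1: 4 assignments
value 0: 2 assignments
So 13 of the 25 assignments meet the threshold.

13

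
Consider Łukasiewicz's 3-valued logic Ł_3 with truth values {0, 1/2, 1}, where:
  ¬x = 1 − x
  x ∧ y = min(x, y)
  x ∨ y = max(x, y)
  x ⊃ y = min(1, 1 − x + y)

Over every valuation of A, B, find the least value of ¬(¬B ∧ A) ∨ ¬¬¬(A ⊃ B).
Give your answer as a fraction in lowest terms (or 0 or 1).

Take A = 1/2, B = 0:
¬B = ¬0 = 1
¬B ∧ A = 1 ∧ 1/2 = 1/2
¬(¬B ∧ A) = ¬1/2 = 1/2
A ⊃ B = 1/2 ⊃ 0 = 1/2
¬(A ⊃ B) = ¬1/2 = 1/2
¬¬(A ⊃ B) = ¬1/2 = 1/2
¬¬¬(A ⊃ B) = ¬1/2 = 1/2
¬(¬B ∧ A) ∨ ¬¬¬(A ⊃ B) = 1/2 ∨ 1/2 = 1/2
No assignment yields a value below 1/2, so this is the minimum.

1/2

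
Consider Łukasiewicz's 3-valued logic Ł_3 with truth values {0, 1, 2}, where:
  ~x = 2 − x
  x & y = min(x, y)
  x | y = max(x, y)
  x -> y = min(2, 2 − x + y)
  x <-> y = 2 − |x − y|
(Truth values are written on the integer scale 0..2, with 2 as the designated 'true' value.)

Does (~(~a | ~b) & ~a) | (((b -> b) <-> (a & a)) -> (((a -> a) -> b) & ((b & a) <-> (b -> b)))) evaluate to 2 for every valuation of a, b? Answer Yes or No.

Counterexample: take a = 1, b = 0.
~a = ~1 = 1
~b = ~0 = 2
~a | ~b = 1 | 2 = 2
~(~a | ~b) = ~2 = 0
~a = ~1 = 1
~(~a | ~b) & ~a = 0 & 1 = 0
b -> b = 0 -> 0 = 2
a & a = 1 & 1 = 1
(b -> b) <-> (a & a) = 2 <-> 1 = 1
a -> a = 1 -> 1 = 2
(a -> a) -> b = 2 -> 0 = 0
b & a = 0 & 1 = 0
b -> b = 0 -> 0 = 2
(b & a) <-> (b -> b) = 0 <-> 2 = 0
((a -> a) -> b) & ((b & a) <-> (b -> b)) = 0 & 0 = 0
((b -> b) <-> (a & a)) -> (((a -> a) -> b) & ((b & a) <-> (b -> b))) = 1 -> 0 = 1
(~(~a | ~b) & ~a) | (((b -> b) <-> (a & a)) -> (((a -> a) -> b) & ((b & a) <-> (b -> b)))) = 0 | 1 = 1
This gives 1 ≠ 2.

No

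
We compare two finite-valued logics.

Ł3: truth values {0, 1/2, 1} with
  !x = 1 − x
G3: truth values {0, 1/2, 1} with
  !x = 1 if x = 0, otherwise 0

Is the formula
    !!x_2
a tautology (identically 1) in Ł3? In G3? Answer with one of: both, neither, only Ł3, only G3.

In Ł3: at x_2 = 0 the value is 0 — not a tautology.
In G3: at x_2 = 0 the value is 0 — not a tautology.

neither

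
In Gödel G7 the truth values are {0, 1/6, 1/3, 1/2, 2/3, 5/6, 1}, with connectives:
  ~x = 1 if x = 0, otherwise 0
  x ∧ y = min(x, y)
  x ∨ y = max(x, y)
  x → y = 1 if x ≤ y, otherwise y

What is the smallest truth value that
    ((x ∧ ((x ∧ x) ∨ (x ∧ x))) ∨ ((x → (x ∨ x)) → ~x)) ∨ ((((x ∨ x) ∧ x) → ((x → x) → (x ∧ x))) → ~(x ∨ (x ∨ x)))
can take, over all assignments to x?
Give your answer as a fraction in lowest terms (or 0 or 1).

Take x = 1/6:
x ∧ x = 1/6 ∧ 1/6 = 1/6
x ∧ x = 1/6 ∧ 1/6 = 1/6
(x ∧ x) ∨ (x ∧ x) = 1/6 ∨ 1/6 = 1/6
x ∧ ((x ∧ x) ∨ (x ∧ x)) = 1/6 ∧ 1/6 = 1/6
x ∨ x = 1/6 ∨ 1/6 = 1/6
x → (x ∨ x) = 1/6 → 1/6 = 1
~x = ~1/6 = 0
(x → (x ∨ x)) → ~x = 1 → 0 = 0
(x ∧ ((x ∧ x) ∨ (x ∧ x))) ∨ ((x → (x ∨ x)) → ~x) = 1/6 ∨ 0 = 1/6
x ∨ x = 1/6 ∨ 1/6 = 1/6
(x ∨ x) ∧ x = 1/6 ∧ 1/6 = 1/6
x → x = 1/6 → 1/6 = 1
x ∧ x = 1/6 ∧ 1/6 = 1/6
(x → x) → (x ∧ x) = 1 → 1/6 = 1/6
((x ∨ x) ∧ x) → ((x → x) → (x ∧ x)) = 1/6 → 1/6 = 1
x ∨ x = 1/6 ∨ 1/6 = 1/6
x ∨ (x ∨ x) = 1/6 ∨ 1/6 = 1/6
~(x ∨ (x ∨ x)) = ~1/6 = 0
(((x ∨ x) ∧ x) → ((x → x) → (x ∧ x))) → ~(x ∨ (x ∨ x)) = 1 → 0 = 0
((x ∧ ((x ∧ x) ∨ (x ∧ x))) ∨ ((x → (x ∨ x)) → ~x)) ∨ ((((x ∨ x) ∧ x) → ((x → x) → (x ∧ x))) → ~(x ∨ (x ∨ x))) = 1/6 ∨ 0 = 1/6
No assignment yields a value below 1/6, so this is the minimum.

1/6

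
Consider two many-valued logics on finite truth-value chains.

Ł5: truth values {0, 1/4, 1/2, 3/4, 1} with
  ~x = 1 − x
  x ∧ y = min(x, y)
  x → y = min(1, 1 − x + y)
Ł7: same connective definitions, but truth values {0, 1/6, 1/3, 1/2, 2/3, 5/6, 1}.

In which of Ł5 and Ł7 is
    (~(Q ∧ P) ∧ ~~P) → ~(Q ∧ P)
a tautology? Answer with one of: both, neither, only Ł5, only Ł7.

both

In Ł5: every assignment gives 1 — tautology.
In Ł7: every assignment gives 1 — tautology.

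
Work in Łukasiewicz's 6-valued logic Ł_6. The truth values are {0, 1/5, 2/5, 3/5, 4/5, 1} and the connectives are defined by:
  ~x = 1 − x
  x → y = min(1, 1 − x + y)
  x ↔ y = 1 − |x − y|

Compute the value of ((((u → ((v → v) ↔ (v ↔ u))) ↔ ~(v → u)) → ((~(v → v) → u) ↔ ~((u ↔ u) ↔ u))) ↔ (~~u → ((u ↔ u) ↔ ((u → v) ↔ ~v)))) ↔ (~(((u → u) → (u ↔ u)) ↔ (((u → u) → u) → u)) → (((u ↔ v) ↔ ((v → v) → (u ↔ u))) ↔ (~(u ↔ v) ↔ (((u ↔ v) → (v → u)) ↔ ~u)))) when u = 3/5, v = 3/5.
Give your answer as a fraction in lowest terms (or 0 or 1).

4/5

v → v = 3/5 → 3/5 = 1
v ↔ u = 3/5 ↔ 3/5 = 1
(v → v) ↔ (v ↔ u) = 1 ↔ 1 = 1
u → ((v → v) ↔ (v ↔ u)) = 3/5 → 1 = 1
v → u = 3/5 → 3/5 = 1
~(v → u) = ~1 = 0
(u → ((v → v) ↔ (v ↔ u))) ↔ ~(v → u) = 1 ↔ 0 = 0
v → v = 3/5 → 3/5 = 1
~(v → v) = ~1 = 0
~(v → v) → u = 0 → 3/5 = 1
u ↔ u = 3/5 ↔ 3/5 = 1
(u ↔ u) ↔ u = 1 ↔ 3/5 = 3/5
~((u ↔ u) ↔ u) = ~3/5 = 2/5
(~(v → v) → u) ↔ ~((u ↔ u) ↔ u) = 1 ↔ 2/5 = 2/5
((u → ((v → v) ↔ (v ↔ u))) ↔ ~(v → u)) → ((~(v → v) → u) ↔ ~((u ↔ u) ↔ u)) = 0 → 2/5 = 1
~u = ~3/5 = 2/5
~~u = ~2/5 = 3/5
u ↔ u = 3/5 ↔ 3/5 = 1
u → v = 3/5 → 3/5 = 1
~v = ~3/5 = 2/5
(u → v) ↔ ~v = 1 ↔ 2/5 = 2/5
(u ↔ u) ↔ ((u → v) ↔ ~v) = 1 ↔ 2/5 = 2/5
~~u → ((u ↔ u) ↔ ((u → v) ↔ ~v)) = 3/5 → 2/5 = 4/5
(((u → ((v → v) ↔ (v ↔ u))) ↔ ~(v → u)) → ((~(v → v) → u) ↔ ~((u ↔ u) ↔ u))) ↔ (~~u → ((u ↔ u) ↔ ((u → v) ↔ ~v))) = 1 ↔ 4/5 = 4/5
u → u = 3/5 → 3/5 = 1
u ↔ u = 3/5 ↔ 3/5 = 1
(u → u) → (u ↔ u) = 1 → 1 = 1
u → u = 3/5 → 3/5 = 1
(u → u) → u = 1 → 3/5 = 3/5
((u → u) → u) → u = 3/5 → 3/5 = 1
((u → u) → (u ↔ u)) ↔ (((u → u) → u) → u) = 1 ↔ 1 = 1
~(((u → u) → (u ↔ u)) ↔ (((u → u) → u) → u)) = ~1 = 0
u ↔ v = 3/5 ↔ 3/5 = 1
v → v = 3/5 → 3/5 = 1
u ↔ u = 3/5 ↔ 3/5 = 1
(v → v) → (u ↔ u) = 1 → 1 = 1
(u ↔ v) ↔ ((v → v) → (u ↔ u)) = 1 ↔ 1 = 1
u ↔ v = 3/5 ↔ 3/5 = 1
~(u ↔ v) = ~1 = 0
u ↔ v = 3/5 ↔ 3/5 = 1
v → u = 3/5 → 3/5 = 1
(u ↔ v) → (v → u) = 1 → 1 = 1
~u = ~3/5 = 2/5
((u ↔ v) → (v → u)) ↔ ~u = 1 ↔ 2/5 = 2/5
~(u ↔ v) ↔ (((u ↔ v) → (v → u)) ↔ ~u) = 0 ↔ 2/5 = 3/5
((u ↔ v) ↔ ((v → v) → (u ↔ u))) ↔ (~(u ↔ v) ↔ (((u ↔ v) → (v → u)) ↔ ~u)) = 1 ↔ 3/5 = 3/5
~(((u → u) → (u ↔ u)) ↔ (((u → u) → u) → u)) → (((u ↔ v) ↔ ((v → v) → (u ↔ u))) ↔ (~(u ↔ v) ↔ (((u ↔ v) → (v → u)) ↔ ~u))) = 0 → 3/5 = 1
((((u → ((v → v) ↔ (v ↔ u))) ↔ ~(v → u)) → ((~(v → v) → u) ↔ ~((u ↔ u) ↔ u))) ↔ (~~u → ((u ↔ u) ↔ ((u → v) ↔ ~v)))) ↔ (~(((u → u) → (u ↔ u)) ↔ (((u → u) → u) → u)) → (((u ↔ v) ↔ ((v → v) → (u ↔ u))) ↔ (~(u ↔ v) ↔ (((u ↔ v) → (v → u)) ↔ ~u)))) = 4/5 ↔ 1 = 4/5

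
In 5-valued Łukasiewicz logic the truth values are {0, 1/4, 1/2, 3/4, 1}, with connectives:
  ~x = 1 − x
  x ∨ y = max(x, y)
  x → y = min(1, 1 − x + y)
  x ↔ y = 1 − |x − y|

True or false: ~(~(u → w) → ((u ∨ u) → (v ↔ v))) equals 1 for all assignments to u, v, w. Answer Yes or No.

Counterexample: take u = 0, v = 0, w = 0.
u → w = 0 → 0 = 1
~(u → w) = ~1 = 0
u ∨ u = 0 ∨ 0 = 0
v ↔ v = 0 ↔ 0 = 1
(u ∨ u) → (v ↔ v) = 0 → 1 = 1
~(u → w) → ((u ∨ u) → (v ↔ v)) = 0 → 1 = 1
~(~(u → w) → ((u ∨ u) → (v ↔ v))) = ~1 = 0
This gives 0 ≠ 1.

No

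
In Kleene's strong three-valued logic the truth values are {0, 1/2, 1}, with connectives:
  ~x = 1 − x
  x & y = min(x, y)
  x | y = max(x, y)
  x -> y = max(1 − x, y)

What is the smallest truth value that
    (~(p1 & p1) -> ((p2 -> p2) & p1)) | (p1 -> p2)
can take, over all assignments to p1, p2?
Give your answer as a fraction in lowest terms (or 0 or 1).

1/2

Take p1 = 1/2, p2 = 0:
p1 & p1 = 1/2 & 1/2 = 1/2
~(p1 & p1) = ~1/2 = 1/2
p2 -> p2 = 0 -> 0 = 1
(p2 -> p2) & p1 = 1 & 1/2 = 1/2
~(p1 & p1) -> ((p2 -> p2) & p1) = 1/2 -> 1/2 = 1/2
p1 -> p2 = 1/2 -> 0 = 1/2
(~(p1 & p1) -> ((p2 -> p2) & p1)) | (p1 -> p2) = 1/2 | 1/2 = 1/2
No assignment yields a value below 1/2, so this is the minimum.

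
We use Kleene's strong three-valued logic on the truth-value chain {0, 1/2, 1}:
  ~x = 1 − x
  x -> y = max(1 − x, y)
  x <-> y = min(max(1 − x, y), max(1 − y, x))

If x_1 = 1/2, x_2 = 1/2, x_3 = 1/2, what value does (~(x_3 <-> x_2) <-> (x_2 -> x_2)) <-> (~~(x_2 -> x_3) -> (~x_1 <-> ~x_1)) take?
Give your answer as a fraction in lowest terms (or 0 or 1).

1/2

x_3 <-> x_2 = 1/2 <-> 1/2 = 1/2
~(x_3 <-> x_2) = ~1/2 = 1/2
x_2 -> x_2 = 1/2 -> 1/2 = 1/2
~(x_3 <-> x_2) <-> (x_2 -> x_2) = 1/2 <-> 1/2 = 1/2
x_2 -> x_3 = 1/2 -> 1/2 = 1/2
~(x_2 -> x_3) = ~1/2 = 1/2
~~(x_2 -> x_3) = ~1/2 = 1/2
~x_1 = ~1/2 = 1/2
~x_1 = ~1/2 = 1/2
~x_1 <-> ~x_1 = 1/2 <-> 1/2 = 1/2
~~(x_2 -> x_3) -> (~x_1 <-> ~x_1) = 1/2 -> 1/2 = 1/2
(~(x_3 <-> x_2) <-> (x_2 -> x_2)) <-> (~~(x_2 -> x_3) -> (~x_1 <-> ~x_1)) = 1/2 <-> 1/2 = 1/2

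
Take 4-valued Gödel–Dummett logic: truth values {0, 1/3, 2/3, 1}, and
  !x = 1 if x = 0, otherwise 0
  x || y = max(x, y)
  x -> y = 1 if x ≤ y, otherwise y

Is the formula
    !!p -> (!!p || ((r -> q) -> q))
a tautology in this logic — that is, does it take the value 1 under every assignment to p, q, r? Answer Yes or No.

At p = 0, q = 1/3, r = 0, for instance:
!p = !0 = 1
!!p = !1 = 0
r -> q = 0 -> 1/3 = 1
(r -> q) -> q = 1 -> 1/3 = 1/3
!!p || ((r -> q) -> q) = 0 || 1/3 = 1/3
!!p -> (!!p || ((r -> q) -> q)) = 0 -> 1/3 = 1
and checking the remaining 63 assignments likewise gives ≥ 1 in every case.

Yes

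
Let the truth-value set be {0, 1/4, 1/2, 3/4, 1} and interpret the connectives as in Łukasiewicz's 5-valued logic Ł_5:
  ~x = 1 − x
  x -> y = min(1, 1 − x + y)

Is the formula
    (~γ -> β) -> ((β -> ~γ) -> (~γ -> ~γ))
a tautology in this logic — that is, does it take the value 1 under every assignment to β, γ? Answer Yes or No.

At β = 1/2, γ = 3/4, for instance:
~γ = ~3/4 = 1/4
~γ -> β = 1/4 -> 1/2 = 1
~γ = ~3/4 = 1/4
β -> ~γ = 1/2 -> 1/4 = 3/4
~γ -> ~γ = 1/4 -> 1/4 = 1
(β -> ~γ) -> (~γ -> ~γ) = 3/4 -> 1 = 1
(~γ -> β) -> ((β -> ~γ) -> (~γ -> ~γ)) = 1 -> 1 = 1
and checking the remaining 24 assignments likewise gives ≥ 1 in every case.

Yes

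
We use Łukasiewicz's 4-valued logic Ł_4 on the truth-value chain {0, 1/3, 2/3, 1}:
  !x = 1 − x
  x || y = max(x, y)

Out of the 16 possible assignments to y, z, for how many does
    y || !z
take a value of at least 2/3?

12

y = 0, z = 0 ↦ 1  ≥
y = 0, z = 1/3 ↦ 2/3  ≥
y = 0, z = 2/3 ↦ 1/3  <
y = 0, z = 1 ↦ 0  <
y = 1/3, z = 0 ↦ 1  ≥
y = 1/3, z = 1/3 ↦ 2/3  ≥
y = 1/3, z = 2/3 ↦ 1/3  <
y = 1/3, z = 1 ↦ 1/3  <
y = 2/3, z = 0 ↦ 1  ≥
y = 2/3, z = 1/3 ↦ 2/3  ≥
y = 2/3, z = 2/3 ↦ 2/3  ≥
y = 2/3, z = 1 ↦ 2/3  ≥
y = 1, z = 0 ↦ 1  ≥
y = 1, z = 1/3 ↦ 1  ≥
y = 1, z = 2/3 ↦ 1  ≥
y = 1, z = 1 ↦ 1  ≥
So 12 of the 16 assignments meet the threshold.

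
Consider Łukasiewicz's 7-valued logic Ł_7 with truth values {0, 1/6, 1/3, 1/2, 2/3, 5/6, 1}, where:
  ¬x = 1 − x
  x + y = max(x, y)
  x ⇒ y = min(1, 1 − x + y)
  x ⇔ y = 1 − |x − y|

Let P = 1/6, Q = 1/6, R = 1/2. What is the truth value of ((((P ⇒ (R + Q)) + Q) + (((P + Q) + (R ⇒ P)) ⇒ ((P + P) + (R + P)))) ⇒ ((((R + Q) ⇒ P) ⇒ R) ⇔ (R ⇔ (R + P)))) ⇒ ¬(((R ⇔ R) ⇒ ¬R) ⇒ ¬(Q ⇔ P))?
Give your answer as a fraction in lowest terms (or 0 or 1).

2/3

R + Q = 1/2 + 1/6 = 1/2
P ⇒ (R + Q) = 1/6 ⇒ 1/2 = 1
(P ⇒ (R + Q)) + Q = 1 + 1/6 = 1
P + Q = 1/6 + 1/6 = 1/6
R ⇒ P = 1/2 ⇒ 1/6 = 2/3
(P + Q) + (R ⇒ P) = 1/6 + 2/3 = 2/3
P + P = 1/6 + 1/6 = 1/6
R + P = 1/2 + 1/6 = 1/2
(P + P) + (R + P) = 1/6 + 1/2 = 1/2
((P + Q) + (R ⇒ P)) ⇒ ((P + P) + (R + P)) = 2/3 ⇒ 1/2 = 5/6
((P ⇒ (R + Q)) + Q) + (((P + Q) + (R ⇒ P)) ⇒ ((P + P) + (R + P))) = 1 + 5/6 = 1
R + Q = 1/2 + 1/6 = 1/2
(R + Q) ⇒ P = 1/2 ⇒ 1/6 = 2/3
((R + Q) ⇒ P) ⇒ R = 2/3 ⇒ 1/2 = 5/6
R + P = 1/2 + 1/6 = 1/2
R ⇔ (R + P) = 1/2 ⇔ 1/2 = 1
(((R + Q) ⇒ P) ⇒ R) ⇔ (R ⇔ (R + P)) = 5/6 ⇔ 1 = 5/6
(((P ⇒ (R + Q)) + Q) + (((P + Q) + (R ⇒ P)) ⇒ ((P + P) + (R + P)))) ⇒ ((((R + Q) ⇒ P) ⇒ R) ⇔ (R ⇔ (R + P))) = 1 ⇒ 5/6 = 5/6
R ⇔ R = 1/2 ⇔ 1/2 = 1
¬R = ¬1/2 = 1/2
(R ⇔ R) ⇒ ¬R = 1 ⇒ 1/2 = 1/2
Q ⇔ P = 1/6 ⇔ 1/6 = 1
¬(Q ⇔ P) = ¬1 = 0
((R ⇔ R) ⇒ ¬R) ⇒ ¬(Q ⇔ P) = 1/2 ⇒ 0 = 1/2
¬(((R ⇔ R) ⇒ ¬R) ⇒ ¬(Q ⇔ P)) = ¬1/2 = 1/2
((((P ⇒ (R + Q)) + Q) + (((P + Q) + (R ⇒ P)) ⇒ ((P + P) + (R + P)))) ⇒ ((((R + Q) ⇒ P) ⇒ R) ⇔ (R ⇔ (R + P)))) ⇒ ¬(((R ⇔ R) ⇒ ¬R) ⇒ ¬(Q ⇔ P)) = 5/6 ⇒ 1/2 = 2/3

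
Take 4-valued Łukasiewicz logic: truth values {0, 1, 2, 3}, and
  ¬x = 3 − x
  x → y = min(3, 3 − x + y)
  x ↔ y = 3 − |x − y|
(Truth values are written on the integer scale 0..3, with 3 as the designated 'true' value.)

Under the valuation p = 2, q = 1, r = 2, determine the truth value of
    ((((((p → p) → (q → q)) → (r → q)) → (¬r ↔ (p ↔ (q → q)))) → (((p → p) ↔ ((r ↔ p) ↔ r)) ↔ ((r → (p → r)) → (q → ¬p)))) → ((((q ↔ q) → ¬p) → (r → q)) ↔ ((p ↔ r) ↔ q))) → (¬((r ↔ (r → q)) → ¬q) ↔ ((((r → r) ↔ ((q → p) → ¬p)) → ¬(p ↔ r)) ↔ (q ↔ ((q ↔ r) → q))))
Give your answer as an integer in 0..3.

p → p = 2 → 2 = 3
q → q = 1 → 1 = 3
(p → p) → (q → q) = 3 → 3 = 3
r → q = 2 → 1 = 2
((p → p) → (q → q)) → (r → q) = 3 → 2 = 2
¬r = ¬2 = 1
q → q = 1 → 1 = 3
p ↔ (q → q) = 2 ↔ 3 = 2
¬r ↔ (p ↔ (q → q)) = 1 ↔ 2 = 2
(((p → p) → (q → q)) → (r → q)) → (¬r ↔ (p ↔ (q → q))) = 2 → 2 = 3
p → p = 2 → 2 = 3
r ↔ p = 2 ↔ 2 = 3
(r ↔ p) ↔ r = 3 ↔ 2 = 2
(p → p) ↔ ((r ↔ p) ↔ r) = 3 ↔ 2 = 2
p → r = 2 → 2 = 3
r → (p → r) = 2 → 3 = 3
¬p = ¬2 = 1
q → ¬p = 1 → 1 = 3
(r → (p → r)) → (q → ¬p) = 3 → 3 = 3
((p → p) ↔ ((r ↔ p) ↔ r)) ↔ ((r → (p → r)) → (q → ¬p)) = 2 ↔ 3 = 2
((((p → p) → (q → q)) → (r → q)) → (¬r ↔ (p ↔ (q → q)))) → (((p → p) ↔ ((r ↔ p) ↔ r)) ↔ ((r → (p → r)) → (q → ¬p))) = 3 → 2 = 2
q ↔ q = 1 ↔ 1 = 3
¬p = ¬2 = 1
(q ↔ q) → ¬p = 3 → 1 = 1
r → q = 2 → 1 = 2
((q ↔ q) → ¬p) → (r → q) = 1 → 2 = 3
p ↔ r = 2 ↔ 2 = 3
(p ↔ r) ↔ q = 3 ↔ 1 = 1
(((q ↔ q) → ¬p) → (r → q)) ↔ ((p ↔ r) ↔ q) = 3 ↔ 1 = 1
(((((p → p) → (q → q)) → (r → q)) → (¬r ↔ (p ↔ (q → q)))) → (((p → p) ↔ ((r ↔ p) ↔ r)) ↔ ((r → (p → r)) → (q → ¬p)))) → ((((q ↔ q) → ¬p) → (r → q)) ↔ ((p ↔ r) ↔ q)) = 2 → 1 = 2
r → q = 2 → 1 = 2
r ↔ (r → q) = 2 ↔ 2 = 3
¬q = ¬1 = 2
(r ↔ (r → q)) → ¬q = 3 → 2 = 2
¬((r ↔ (r → q)) → ¬q) = ¬2 = 1
r → r = 2 → 2 = 3
q → p = 1 → 2 = 3
¬p = ¬2 = 1
(q → p) → ¬p = 3 → 1 = 1
(r → r) ↔ ((q → p) → ¬p) = 3 ↔ 1 = 1
p ↔ r = 2 ↔ 2 = 3
¬(p ↔ r) = ¬3 = 0
((r → r) ↔ ((q → p) → ¬p)) → ¬(p ↔ r) = 1 → 0 = 2
q ↔ r = 1 ↔ 2 = 2
(q ↔ r) → q = 2 → 1 = 2
q ↔ ((q ↔ r) → q) = 1 ↔ 2 = 2
(((r → r) ↔ ((q → p) → ¬p)) → ¬(p ↔ r)) ↔ (q ↔ ((q ↔ r) → q)) = 2 ↔ 2 = 3
¬((r ↔ (r → q)) → ¬q) ↔ ((((r → r) ↔ ((q → p) → ¬p)) → ¬(p ↔ r)) ↔ (q ↔ ((q ↔ r) → q))) = 1 ↔ 3 = 1
((((((p → p) → (q → q)) → (r → q)) → (¬r ↔ (p ↔ (q → q)))) → (((p → p) ↔ ((r ↔ p) ↔ r)) ↔ ((r → (p → r)) → (q → ¬p)))) → ((((q ↔ q) → ¬p) → (r → q)) ↔ ((p ↔ r) ↔ q))) → (¬((r ↔ (r → q)) → ¬q) ↔ ((((r → r) ↔ ((q → p) → ¬p)) → ¬(p ↔ r)) ↔ (q ↔ ((q ↔ r) → q)))) = 2 → 1 = 2

2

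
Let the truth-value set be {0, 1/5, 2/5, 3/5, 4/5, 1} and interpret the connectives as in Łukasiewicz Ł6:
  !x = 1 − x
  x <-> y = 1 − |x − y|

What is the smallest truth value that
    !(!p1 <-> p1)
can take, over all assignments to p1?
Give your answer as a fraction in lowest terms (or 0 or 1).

1/5

Take p1 = 2/5:
!p1 = !2/5 = 3/5
!p1 <-> p1 = 3/5 <-> 2/5 = 4/5
!(!p1 <-> p1) = !4/5 = 1/5
No assignment yields a value below 1/5, so this is the minimum.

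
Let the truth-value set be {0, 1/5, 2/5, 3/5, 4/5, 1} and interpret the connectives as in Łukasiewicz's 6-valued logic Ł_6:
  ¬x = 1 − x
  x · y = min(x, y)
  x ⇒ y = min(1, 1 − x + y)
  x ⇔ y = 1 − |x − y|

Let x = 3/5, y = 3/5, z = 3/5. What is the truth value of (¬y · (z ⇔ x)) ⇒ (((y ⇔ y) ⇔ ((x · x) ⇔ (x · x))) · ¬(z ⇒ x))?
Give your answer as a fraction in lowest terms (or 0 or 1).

3/5

¬y = ¬3/5 = 2/5
z ⇔ x = 3/5 ⇔ 3/5 = 1
¬y · (z ⇔ x) = 2/5 · 1 = 2/5
y ⇔ y = 3/5 ⇔ 3/5 = 1
x · x = 3/5 · 3/5 = 3/5
x · x = 3/5 · 3/5 = 3/5
(x · x) ⇔ (x · x) = 3/5 ⇔ 3/5 = 1
(y ⇔ y) ⇔ ((x · x) ⇔ (x · x)) = 1 ⇔ 1 = 1
z ⇒ x = 3/5 ⇒ 3/5 = 1
¬(z ⇒ x) = ¬1 = 0
((y ⇔ y) ⇔ ((x · x) ⇔ (x · x))) · ¬(z ⇒ x) = 1 · 0 = 0
(¬y · (z ⇔ x)) ⇒ (((y ⇔ y) ⇔ ((x · x) ⇔ (x · x))) · ¬(z ⇒ x)) = 2/5 ⇒ 0 = 3/5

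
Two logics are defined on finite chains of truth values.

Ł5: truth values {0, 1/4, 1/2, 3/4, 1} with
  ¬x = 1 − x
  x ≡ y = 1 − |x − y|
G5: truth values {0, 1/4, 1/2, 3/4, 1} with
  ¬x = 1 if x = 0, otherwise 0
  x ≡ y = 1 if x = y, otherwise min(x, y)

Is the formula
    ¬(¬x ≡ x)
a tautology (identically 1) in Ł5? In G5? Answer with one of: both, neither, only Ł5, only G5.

only G5

In Ł5: at x = 1/4 the value is 1/2 — not a tautology.
In G5: every assignment gives 1 — tautology.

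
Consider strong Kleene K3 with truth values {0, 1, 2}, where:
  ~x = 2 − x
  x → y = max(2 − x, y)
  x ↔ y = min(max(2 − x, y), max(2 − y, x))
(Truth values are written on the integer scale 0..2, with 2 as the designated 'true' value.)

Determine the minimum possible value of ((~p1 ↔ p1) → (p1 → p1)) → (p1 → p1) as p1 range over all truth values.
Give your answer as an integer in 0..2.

1

Take p1 = 1:
~p1 = ~1 = 1
~p1 ↔ p1 = 1 ↔ 1 = 1
p1 → p1 = 1 → 1 = 1
(~p1 ↔ p1) → (p1 → p1) = 1 → 1 = 1
p1 → p1 = 1 → 1 = 1
((~p1 ↔ p1) → (p1 → p1)) → (p1 → p1) = 1 → 1 = 1
No assignment yields a value below 1, so this is the minimum.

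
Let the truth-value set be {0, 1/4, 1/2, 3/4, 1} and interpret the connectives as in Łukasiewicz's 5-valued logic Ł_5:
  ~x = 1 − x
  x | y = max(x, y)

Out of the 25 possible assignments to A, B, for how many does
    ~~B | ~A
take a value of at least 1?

9

value 1: 9 assignments (counts)
value 3/4: 7 assignments
value 1/2: 5 assignments
value 1/4: 3 assignments
value 0: 1 assignment
So 9 of the 25 assignments meet the threshold.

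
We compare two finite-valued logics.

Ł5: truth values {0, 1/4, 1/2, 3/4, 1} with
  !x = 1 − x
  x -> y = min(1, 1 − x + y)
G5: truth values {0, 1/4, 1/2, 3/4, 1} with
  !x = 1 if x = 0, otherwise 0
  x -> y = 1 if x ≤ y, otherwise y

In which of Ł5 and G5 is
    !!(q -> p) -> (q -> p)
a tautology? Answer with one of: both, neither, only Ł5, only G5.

only Ł5

In Ł5: every assignment gives 1 — tautology.
In G5: at p = 1/4, q = 1/2 the value is 1/4 — not a tautology.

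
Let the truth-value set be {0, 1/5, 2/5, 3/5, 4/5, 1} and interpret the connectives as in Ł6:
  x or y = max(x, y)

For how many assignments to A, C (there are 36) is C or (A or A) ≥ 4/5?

value 1: 11 assignments (counts)
value 4/5: 9 assignments (counts)
value 3/5: 7 assignments
value 2/5: 5 assignments
value 1/5: 3 assignments
value 0: 1 assignment
So 20 of the 36 assignments meet the threshold.

20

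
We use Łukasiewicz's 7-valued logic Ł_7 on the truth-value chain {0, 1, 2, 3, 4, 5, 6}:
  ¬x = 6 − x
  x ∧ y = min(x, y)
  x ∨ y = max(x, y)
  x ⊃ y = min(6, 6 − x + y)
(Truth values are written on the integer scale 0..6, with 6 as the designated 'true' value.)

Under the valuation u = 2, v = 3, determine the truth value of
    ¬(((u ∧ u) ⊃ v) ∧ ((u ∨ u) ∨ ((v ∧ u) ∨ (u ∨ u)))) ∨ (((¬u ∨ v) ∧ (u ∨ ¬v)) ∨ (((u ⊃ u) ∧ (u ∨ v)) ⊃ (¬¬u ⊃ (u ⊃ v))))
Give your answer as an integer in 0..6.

u ∧ u = 2 ∧ 2 = 2
(u ∧ u) ⊃ v = 2 ⊃ 3 = 6
u ∨ u = 2 ∨ 2 = 2
v ∧ u = 3 ∧ 2 = 2
u ∨ u = 2 ∨ 2 = 2
(v ∧ u) ∨ (u ∨ u) = 2 ∨ 2 = 2
(u ∨ u) ∨ ((v ∧ u) ∨ (u ∨ u)) = 2 ∨ 2 = 2
((u ∧ u) ⊃ v) ∧ ((u ∨ u) ∨ ((v ∧ u) ∨ (u ∨ u))) = 6 ∧ 2 = 2
¬(((u ∧ u) ⊃ v) ∧ ((u ∨ u) ∨ ((v ∧ u) ∨ (u ∨ u)))) = ¬2 = 4
¬u = ¬2 = 4
¬u ∨ v = 4 ∨ 3 = 4
¬v = ¬3 = 3
u ∨ ¬v = 2 ∨ 3 = 3
(¬u ∨ v) ∧ (u ∨ ¬v) = 4 ∧ 3 = 3
u ⊃ u = 2 ⊃ 2 = 6
u ∨ v = 2 ∨ 3 = 3
(u ⊃ u) ∧ (u ∨ v) = 6 ∧ 3 = 3
¬u = ¬2 = 4
¬¬u = ¬4 = 2
u ⊃ v = 2 ⊃ 3 = 6
¬¬u ⊃ (u ⊃ v) = 2 ⊃ 6 = 6
((u ⊃ u) ∧ (u ∨ v)) ⊃ (¬¬u ⊃ (u ⊃ v)) = 3 ⊃ 6 = 6
((¬u ∨ v) ∧ (u ∨ ¬v)) ∨ (((u ⊃ u) ∧ (u ∨ v)) ⊃ (¬¬u ⊃ (u ⊃ v))) = 3 ∨ 6 = 6
¬(((u ∧ u) ⊃ v) ∧ ((u ∨ u) ∨ ((v ∧ u) ∨ (u ∨ u)))) ∨ (((¬u ∨ v) ∧ (u ∨ ¬v)) ∨ (((u ⊃ u) ∧ (u ∨ v)) ⊃ (¬¬u ⊃ (u ⊃ v)))) = 4 ∨ 6 = 6

6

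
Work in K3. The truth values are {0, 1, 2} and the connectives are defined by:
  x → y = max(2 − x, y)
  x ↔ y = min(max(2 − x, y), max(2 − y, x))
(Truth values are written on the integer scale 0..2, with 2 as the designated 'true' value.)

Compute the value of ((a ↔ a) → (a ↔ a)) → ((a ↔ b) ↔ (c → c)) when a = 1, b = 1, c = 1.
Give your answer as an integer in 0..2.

1

a ↔ a = 1 ↔ 1 = 1
a ↔ a = 1 ↔ 1 = 1
(a ↔ a) → (a ↔ a) = 1 → 1 = 1
a ↔ b = 1 ↔ 1 = 1
c → c = 1 → 1 = 1
(a ↔ b) ↔ (c → c) = 1 ↔ 1 = 1
((a ↔ a) → (a ↔ a)) → ((a ↔ b) ↔ (c → c)) = 1 → 1 = 1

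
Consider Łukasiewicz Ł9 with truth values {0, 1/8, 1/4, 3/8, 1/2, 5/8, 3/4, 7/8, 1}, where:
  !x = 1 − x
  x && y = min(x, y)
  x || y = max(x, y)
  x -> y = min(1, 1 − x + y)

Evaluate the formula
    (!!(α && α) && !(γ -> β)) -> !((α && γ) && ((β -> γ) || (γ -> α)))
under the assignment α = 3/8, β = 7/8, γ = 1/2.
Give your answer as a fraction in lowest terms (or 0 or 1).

α && α = 3/8 && 3/8 = 3/8
!(α && α) = !3/8 = 5/8
!!(α && α) = !5/8 = 3/8
γ -> β = 1/2 -> 7/8 = 1
!(γ -> β) = !1 = 0
!!(α && α) && !(γ -> β) = 3/8 && 0 = 0
α && γ = 3/8 && 1/2 = 3/8
β -> γ = 7/8 -> 1/2 = 5/8
γ -> α = 1/2 -> 3/8 = 7/8
(β -> γ) || (γ -> α) = 5/8 || 7/8 = 7/8
(α && γ) && ((β -> γ) || (γ -> α)) = 3/8 && 7/8 = 3/8
!((α && γ) && ((β -> γ) || (γ -> α))) = !3/8 = 5/8
(!!(α && α) && !(γ -> β)) -> !((α && γ) && ((β -> γ) || (γ -> α))) = 0 -> 5/8 = 1

1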